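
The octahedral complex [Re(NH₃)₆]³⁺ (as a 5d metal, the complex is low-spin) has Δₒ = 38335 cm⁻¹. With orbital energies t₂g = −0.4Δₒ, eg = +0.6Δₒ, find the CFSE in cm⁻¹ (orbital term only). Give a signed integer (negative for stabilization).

-61336

NH₃ is neutral, so the +3 overall charge sits on Re: oxidation state +3.
Re³⁺: group 7, so d-count = 7 − 3 = 4.
Configuration: t₂g⁴ eg⁰.
CFSE(orbital) = 4×(-0.4Δₒ) + 0×(0.6Δₒ) = -1.6Δₒ; with Δₒ = 38335 cm⁻¹ that is -61336 cm⁻¹.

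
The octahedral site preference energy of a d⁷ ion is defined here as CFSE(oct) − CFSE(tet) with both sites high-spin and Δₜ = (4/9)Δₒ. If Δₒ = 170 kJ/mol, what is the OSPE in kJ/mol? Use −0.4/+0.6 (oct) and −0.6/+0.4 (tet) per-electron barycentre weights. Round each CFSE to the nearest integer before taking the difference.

-45

Octahedral (high-spin): t2g^5 e_g^2, CFSE = 5(−0.4) + 2(+0.6) = -0.8Δₒ = -0.8 × 170 = -136 kJ/mol.
In a tetrahedral site the filling is e^4 t2^3: CFSE(tet) = -1.2Δₜ = -1.2 × (4/9)(170) = -91 kJ/mol.
OSPE = -136 − (-91) = -45 kJ/mol.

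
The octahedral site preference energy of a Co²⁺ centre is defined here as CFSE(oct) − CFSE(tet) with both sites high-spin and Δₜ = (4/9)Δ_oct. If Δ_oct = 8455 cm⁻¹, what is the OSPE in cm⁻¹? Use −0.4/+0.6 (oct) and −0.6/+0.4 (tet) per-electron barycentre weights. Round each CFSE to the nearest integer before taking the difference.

Co²⁺: group 9, so d-count = 9 − 2 = 7.
Octahedral high-spin t2g^5 e_g^2: CFSE = -0.8 × 8455 = -6764 cm⁻¹.
Tetrahedral e^4 t2^3 gives -1.2Δₜ = -1.2 × (4/9) × 8455 = -4509 cm⁻¹.
OSPE = CFSE(oct) − CFSE(tet) = -6764 − (-4509) = -2255 cm⁻¹.

-2255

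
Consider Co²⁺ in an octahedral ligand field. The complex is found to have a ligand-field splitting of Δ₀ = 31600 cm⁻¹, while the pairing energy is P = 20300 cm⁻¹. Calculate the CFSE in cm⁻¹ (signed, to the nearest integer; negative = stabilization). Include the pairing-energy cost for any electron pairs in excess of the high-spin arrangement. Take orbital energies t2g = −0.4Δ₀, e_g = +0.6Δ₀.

Group 9 minus oxidation state +2 gives a d⁷ configuration for Co²⁺.
With Δ₀ > P the complex is low-spin.
Configuration: t2g^6 e_g^1.
Orbital CFSE = -1.8Δ₀ = -1.8 × 31600 = -56880 cm⁻¹.
Excess pairs vs high-spin: 3 − 2 = 1; pairing cost = +20300 cm⁻¹.
Net CFSE = -56880 + 20300 = -36580 cm⁻¹.

-36580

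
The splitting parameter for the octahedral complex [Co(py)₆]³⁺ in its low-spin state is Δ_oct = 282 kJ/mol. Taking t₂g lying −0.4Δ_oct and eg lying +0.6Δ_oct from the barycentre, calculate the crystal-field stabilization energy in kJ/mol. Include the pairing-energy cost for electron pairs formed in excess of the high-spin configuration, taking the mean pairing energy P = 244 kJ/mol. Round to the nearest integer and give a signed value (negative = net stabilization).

py is neutral, so the +3 overall charge sits on Co: oxidation state +3.
Co³⁺: group 9, so d-count = 9 − 3 = 6.
The d⁶ electrons fill as t₂g⁶ eg⁰.
Orbital CFSE = 6(-0.4) + 0(0.6) = -2.4Δ_oct = -2.4 × 282 = -677 kJ/mol.
Relative to high-spin t₂g⁴ eg² (1 paired), the low-spin configuration has 2 additional pairs, contributing +2 × 244 = +488 kJ/mol.
Combining: -677 + 488 = -189 kJ/mol.

-189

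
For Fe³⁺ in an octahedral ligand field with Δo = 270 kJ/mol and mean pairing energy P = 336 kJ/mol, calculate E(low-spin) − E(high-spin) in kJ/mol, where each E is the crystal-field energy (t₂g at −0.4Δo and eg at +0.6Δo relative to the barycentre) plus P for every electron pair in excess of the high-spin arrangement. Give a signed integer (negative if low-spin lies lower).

132

Fe³⁺: group 8, so d-count = 8 − 3 = 5.
High-spin: t₂g³ eg², CFSE = 0.0Δo = 0 kJ/mol.
Low-spin: t₂g⁵ eg⁰, orbital CFSE = -2.0Δo = -540 kJ/mol; plus 2 excess pairs × P = +672 kJ/mol; total 132 kJ/mol.
Thus E(LS) − E(HS) = 132 kJ/mol.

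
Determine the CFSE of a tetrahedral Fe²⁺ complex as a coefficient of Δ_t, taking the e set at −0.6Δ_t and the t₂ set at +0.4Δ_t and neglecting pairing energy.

-0.6 Δ_t

Fe sits in group 8; removing 2 electrons leaves Fe²⁺ with 8 − 2 = 6 d electrons.
Tetrahedral fields are weak (Δₜ ≈ 4/9 Δₒ), so electrons fill high-spin.
Configuration: e³ t₂³.
CFSE = 3(-0.6Δ_t) + 3(0.4Δ_t) = -1.8Δ_t + 1.2Δ_t = -0.6Δ_t.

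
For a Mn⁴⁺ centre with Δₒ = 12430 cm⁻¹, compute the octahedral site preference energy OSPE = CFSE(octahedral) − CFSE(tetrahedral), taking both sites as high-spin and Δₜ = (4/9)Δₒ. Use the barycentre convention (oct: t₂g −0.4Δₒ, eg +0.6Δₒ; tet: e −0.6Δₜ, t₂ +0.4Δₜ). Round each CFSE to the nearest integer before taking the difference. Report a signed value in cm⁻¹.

Mn sits in group 7; removing 4 electrons leaves Mn⁴⁺ with 7 − 4 = 3 d electrons.
Octahedral high-spin t₂g³ eg⁰: CFSE = -1.2 × 12430 = -14916 cm⁻¹.
In a tetrahedral site the filling is e² t₂¹: CFSE(tet) = -0.8Δₜ = -0.8 × (4/9)(12430) = -4420 cm⁻¹.
OSPE = -14916 − (-4420) = -10496 cm⁻¹.

-10496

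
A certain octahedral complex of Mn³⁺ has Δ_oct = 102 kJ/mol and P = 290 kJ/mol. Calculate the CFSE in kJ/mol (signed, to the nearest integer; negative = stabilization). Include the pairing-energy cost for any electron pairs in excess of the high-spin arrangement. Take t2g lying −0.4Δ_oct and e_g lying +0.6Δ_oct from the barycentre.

-61

Mn sits in group 7; removing 3 electrons leaves Mn³⁺ with 7 − 3 = 4 d electrons.
With Δ_oct < P the complex is high-spin.
Configuration: t2g^3 e_g^1.
Orbital CFSE = -0.6Δ_oct = -0.6 × 102 = -61 kJ/mol.
High-spin has no excess pairs, so no pairing correction applies.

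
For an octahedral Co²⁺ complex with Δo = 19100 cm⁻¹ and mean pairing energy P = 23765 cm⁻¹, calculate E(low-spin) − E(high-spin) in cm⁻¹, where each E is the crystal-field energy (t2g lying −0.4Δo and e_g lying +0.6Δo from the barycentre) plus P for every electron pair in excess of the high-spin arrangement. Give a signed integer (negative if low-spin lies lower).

Group 9 minus oxidation state +2 gives a d⁷ configuration for Co²⁺.
High-spin d⁷ fills as t2g^5 e_g^2 with CFSE 5(−0.4) + 2(+0.6) = -0.8Δo = -15280 cm⁻¹.
Low-spin t2g^6 e_g^1 gives -1.8Δo = -34380 cm⁻¹, but forming 1 extra pair costs 1P = 23765 cm⁻¹, so E(LS) = -34380 + 23765 = -10615 cm⁻¹.
E(LS) − E(HS) = -10615 − (-15280) = 4665 cm⁻¹.

4665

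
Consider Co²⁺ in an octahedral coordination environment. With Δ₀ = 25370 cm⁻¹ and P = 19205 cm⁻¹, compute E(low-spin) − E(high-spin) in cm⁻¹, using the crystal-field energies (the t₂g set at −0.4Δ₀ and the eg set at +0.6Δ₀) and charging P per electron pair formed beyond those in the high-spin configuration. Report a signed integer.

-6165

Co²⁺: group 9, so d-count = 9 − 2 = 7.
High-spin: t₂g⁵ eg², CFSE = -0.8Δ₀ = -20296 cm⁻¹.
Low-spin t₂g⁶ eg¹ gives -1.8Δ₀ = -45666 cm⁻¹, but forming 1 extra pair costs 1P = 19205 cm⁻¹, so E(LS) = -45666 + 19205 = -26461 cm⁻¹.
E(LS) − E(HS) = -26461 − (-20296) = -6165 cm⁻¹.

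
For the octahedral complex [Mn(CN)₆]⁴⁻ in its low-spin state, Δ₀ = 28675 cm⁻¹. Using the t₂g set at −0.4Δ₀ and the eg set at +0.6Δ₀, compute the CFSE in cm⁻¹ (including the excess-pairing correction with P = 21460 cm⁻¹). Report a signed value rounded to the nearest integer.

Each CN⁻ contributes -1; 6 × (-1) = -6. With overall charge -4, Mn is in the +2 oxidation state.
Group 7 minus oxidation state +2 gives a d⁵ configuration for Mn²⁺.
Electron filling gives t₂g⁵ eg⁰.
Orbital CFSE = 5(-0.4) + 0(0.6) = -2.0Δ₀ = -2.0 × 28675 = -57350 cm⁻¹.
Pairing penalty: 2 pairs vs 0 in the high-spin reference → 2 extra × P = 42920 cm⁻¹.
Combining: -57350 + 42920 = -14430 cm⁻¹.

-14430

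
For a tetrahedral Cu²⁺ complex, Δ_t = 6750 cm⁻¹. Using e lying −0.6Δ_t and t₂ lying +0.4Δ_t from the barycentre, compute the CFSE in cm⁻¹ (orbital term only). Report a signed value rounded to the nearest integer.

-2700

Group 11 minus oxidation state +2 gives a d⁹ configuration for Cu²⁺.
Tetrahedral fields are weak (Δₜ ≈ 4/9 Δₒ), so electrons fill high-spin.
The d⁹ electrons fill as e⁴ t₂⁵.
Orbital CFSE = 4(-0.6) + 5(0.4) = -0.4Δ_t = -0.4 × 6750 = -2700 cm⁻¹.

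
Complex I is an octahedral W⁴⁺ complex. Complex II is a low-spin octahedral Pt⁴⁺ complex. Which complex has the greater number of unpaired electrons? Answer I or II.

I

I: W is in group 6, so W⁴⁺ is d² (6 − 4 = 2); t₂g² eg⁰ → 2 unpaired.
II: Pt⁴⁺: group 10, so d-count = 10 − 4 = 6; t2g^6 e_g^0 → 0 unpaired.
So I has more unpaired electrons.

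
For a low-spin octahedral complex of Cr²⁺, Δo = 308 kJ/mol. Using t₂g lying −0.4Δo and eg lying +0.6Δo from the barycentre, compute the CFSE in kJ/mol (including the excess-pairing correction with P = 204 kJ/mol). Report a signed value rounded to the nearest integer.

Group 6 minus oxidation state +2 gives a d⁴ configuration for Cr²⁺.
Electron filling gives t₂g⁴ eg⁰.
Orbital CFSE = 4(-0.4) + 0(0.6) = -1.6Δo = -1.6 × 308 = -493 kJ/mol.
Relative to high-spin t₂g³ eg¹ (0 paired), the low-spin configuration has 1 additional pair, contributing +1 × 204 = +204 kJ/mol.
Net CFSE = -493 + 204 = -289 kJ/mol.

-289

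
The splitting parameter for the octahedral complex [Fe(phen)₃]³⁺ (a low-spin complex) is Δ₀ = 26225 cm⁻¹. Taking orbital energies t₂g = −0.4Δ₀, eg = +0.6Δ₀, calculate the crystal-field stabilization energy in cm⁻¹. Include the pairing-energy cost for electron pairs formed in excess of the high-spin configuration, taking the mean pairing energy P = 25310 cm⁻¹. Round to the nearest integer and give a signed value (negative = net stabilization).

-1830

phen is neutral, so the +3 overall charge sits on Fe: oxidation state +3.
Fe sits in group 8; removing 3 electrons leaves Fe³⁺ with 8 − 3 = 5 d electrons.
Electron filling gives t₂g⁵ eg⁰.
The orbital stabilization is -2.0Δ₀ = -2.0 × 26225 = -52450 cm⁻¹.
Pairing penalty: 2 pairs vs 0 in the high-spin reference → 2 extra × P = 50620 cm⁻¹.
Net CFSE = -52450 + 50620 = -1830 cm⁻¹.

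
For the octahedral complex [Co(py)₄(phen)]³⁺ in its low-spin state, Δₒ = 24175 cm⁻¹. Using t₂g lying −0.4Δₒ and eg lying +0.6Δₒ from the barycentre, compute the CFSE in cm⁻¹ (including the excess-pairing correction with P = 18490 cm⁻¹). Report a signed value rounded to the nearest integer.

Ligand charges: 4×(+0) from py and 1×(+0) from phen sum to +0; with overall charge +3, Co is +3.
Co sits in group 9; removing 3 electrons leaves Co³⁺ with 9 − 3 = 6 d electrons.
The d⁶ electrons fill as t₂g⁶ eg⁰.
CFSE(orbital) = 6×(-0.4Δₒ) + 0×(0.6Δₒ) = -2.4Δₒ; with Δₒ = 24175 cm⁻¹ that is -58020 cm⁻¹.
Pairing penalty: 3 pairs vs 1 in the high-spin reference → 2 extra × P = 36980 cm⁻¹.
Combining: -58020 + 36980 = -21040 cm⁻¹.

-21040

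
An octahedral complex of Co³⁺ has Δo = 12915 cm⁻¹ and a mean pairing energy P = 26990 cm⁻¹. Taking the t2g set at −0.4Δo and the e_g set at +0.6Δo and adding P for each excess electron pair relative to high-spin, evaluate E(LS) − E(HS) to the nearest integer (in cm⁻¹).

28150

Group 9 minus oxidation state +3 gives a d⁶ configuration for Co³⁺.
In the high-spin limit (t2g^4 e_g^2) the orbital term is -0.4Δo = -5166 cm⁻¹, with no excess pairing.
Low-spin: t2g^6 e_g^0, orbital CFSE = -2.4Δo = -30996 cm⁻¹; plus 2 excess pairs × P = +53980 cm⁻¹; total 22984 cm⁻¹.
The difference is 22984 − (-5166) = 28150 cm⁻¹, so high-spin lies lower.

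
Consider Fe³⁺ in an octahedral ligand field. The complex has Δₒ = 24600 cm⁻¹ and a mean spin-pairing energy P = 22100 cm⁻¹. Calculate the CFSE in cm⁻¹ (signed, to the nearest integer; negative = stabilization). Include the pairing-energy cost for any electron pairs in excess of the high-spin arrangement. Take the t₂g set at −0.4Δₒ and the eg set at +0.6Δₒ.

-5000

Fe sits in group 8; removing 3 electrons leaves Fe³⁺ with 8 − 3 = 5 d electrons.
With Δₒ > P the complex is low-spin.
Configuration: t₂g⁵ eg⁰.
Orbital CFSE = -2.0Δₒ = -2.0 × 24600 = -49200 cm⁻¹.
Excess pairs vs high-spin: 2 − 0 = 2; pairing cost = +44200 cm⁻¹.
Net CFSE = -49200 + 44200 = -5000 cm⁻¹.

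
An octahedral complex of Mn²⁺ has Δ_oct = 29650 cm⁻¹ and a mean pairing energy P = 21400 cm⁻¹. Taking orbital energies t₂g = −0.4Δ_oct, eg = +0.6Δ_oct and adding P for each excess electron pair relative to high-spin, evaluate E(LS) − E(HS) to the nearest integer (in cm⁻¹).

-16500

Mn is in group 7, so Mn²⁺ is d⁵ (7 − 2 = 5).
High-spin d⁵ fills as t₂g³ eg² with CFSE 3(−0.4) + 2(+0.6) = 0.0Δ_oct = 0 cm⁻¹.
Low-spin t₂g⁵ eg⁰ gives -2.0Δ_oct = -59300 cm⁻¹, but forming 2 extra pairs costs 2P = 42800 cm⁻¹, so E(LS) = -59300 + 42800 = -16500 cm⁻¹.
The difference is -16500 − (0) = -16500 cm⁻¹, so low-spin lies lower.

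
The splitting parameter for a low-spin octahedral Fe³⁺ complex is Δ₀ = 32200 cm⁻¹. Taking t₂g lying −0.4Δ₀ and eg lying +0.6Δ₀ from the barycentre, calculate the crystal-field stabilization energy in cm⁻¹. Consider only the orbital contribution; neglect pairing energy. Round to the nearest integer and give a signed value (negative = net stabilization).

-64400

Fe is in group 8, so Fe³⁺ is d⁵ (8 − 3 = 5).
Configuration: t₂g⁵ eg⁰.
The orbital stabilization is -2.0Δ₀ = -2.0 × 32200 = -64400 cm⁻¹.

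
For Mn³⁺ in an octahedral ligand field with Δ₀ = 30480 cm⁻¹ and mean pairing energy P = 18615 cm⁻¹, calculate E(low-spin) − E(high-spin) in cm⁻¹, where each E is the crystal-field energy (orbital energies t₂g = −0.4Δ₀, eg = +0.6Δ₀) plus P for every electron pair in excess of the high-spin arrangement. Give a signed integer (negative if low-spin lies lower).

-11865

Group 7 minus oxidation state +3 gives a d⁴ configuration for Mn³⁺.
High-spin: t₂g³ eg¹, CFSE = -0.6Δ₀ = -18288 cm⁻¹.
For low-spin the configuration is t₂g⁴ eg⁰: orbital energy -1.6 × 30480 = -48768 cm⁻¹, and 1 additional pair relative to high-spin adds 18615 cm⁻¹, giving -30153 cm⁻¹.
Thus E(LS) − E(HS) = -11865 cm⁻¹.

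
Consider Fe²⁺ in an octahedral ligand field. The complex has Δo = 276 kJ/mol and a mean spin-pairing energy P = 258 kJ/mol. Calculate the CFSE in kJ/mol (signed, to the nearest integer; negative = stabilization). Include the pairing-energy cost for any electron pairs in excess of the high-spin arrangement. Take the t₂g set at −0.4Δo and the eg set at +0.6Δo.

-146

Fe is in group 8, so Fe²⁺ is d⁶ (8 − 2 = 6).
Since Δo = 276 kJ/mol > P = 258 kJ/mol, the complex adopts the low-spin configuration.
Configuration: t₂g⁶ eg⁰.
Orbital CFSE = -2.4Δo = -2.4 × 276 = -662 kJ/mol.
Excess pairs vs high-spin: 3 − 1 = 2; pairing cost = +516 kJ/mol.
Net CFSE = -662 + 516 = -146 kJ/mol.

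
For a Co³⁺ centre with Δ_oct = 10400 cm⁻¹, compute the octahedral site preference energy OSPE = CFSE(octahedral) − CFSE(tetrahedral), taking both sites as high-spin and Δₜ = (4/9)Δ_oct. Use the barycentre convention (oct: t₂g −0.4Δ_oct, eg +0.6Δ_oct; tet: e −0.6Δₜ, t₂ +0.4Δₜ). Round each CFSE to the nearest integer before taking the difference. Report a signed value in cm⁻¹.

-1387

Co³⁺: group 9, so d-count = 9 − 3 = 6.
Octahedral high-spin t2g^4 e_g^2: CFSE = -0.4 × 10400 = -4160 cm⁻¹.
Tetrahedral e^3 t2^3 gives -0.6Δₜ = -0.6 × (4/9) × 10400 = -2773 cm⁻¹.
Subtracting, OSPE = -4160 − (-2773) = -1387 cm⁻¹.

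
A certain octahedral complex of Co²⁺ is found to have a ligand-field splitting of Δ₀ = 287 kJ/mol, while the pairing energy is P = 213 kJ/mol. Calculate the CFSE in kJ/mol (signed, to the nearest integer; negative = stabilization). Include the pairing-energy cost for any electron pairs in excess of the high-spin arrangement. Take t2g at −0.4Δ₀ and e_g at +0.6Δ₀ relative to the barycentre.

-304

Group 9 minus oxidation state +2 gives a d⁷ configuration for Co²⁺.
With Δ₀ > P the complex is low-spin.
Configuration: t2g^6 e_g^1.
Orbital CFSE = -1.8Δ₀ = -1.8 × 287 = -517 kJ/mol.
Excess pairs vs high-spin: 3 − 2 = 1; pairing cost = +213 kJ/mol.
Net CFSE = -517 + 213 = -304 kJ/mol.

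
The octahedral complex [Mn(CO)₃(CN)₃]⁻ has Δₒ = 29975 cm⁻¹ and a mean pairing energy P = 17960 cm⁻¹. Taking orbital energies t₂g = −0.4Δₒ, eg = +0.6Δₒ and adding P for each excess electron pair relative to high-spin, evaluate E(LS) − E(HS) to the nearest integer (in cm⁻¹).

-24030

Ligand charges: 3×(+0) from CO and 3×(-1) from CN⁻ sum to -3; with overall charge -1, Mn is +2.
Mn sits in group 7; removing 2 electrons leaves Mn²⁺ with 7 − 2 = 5 d electrons.
In the high-spin limit (t₂g³ eg²) the orbital term is 0.0Δₒ = 0 cm⁻¹, with no excess pairing.
Low-spin: t₂g⁵ eg⁰, orbital CFSE = -2.0Δₒ = -59950 cm⁻¹; plus 2 excess pairs × P = +35920 cm⁻¹; total -24030 cm⁻¹.
The difference is -24030 − (0) = -24030 cm⁻¹, so low-spin lies lower.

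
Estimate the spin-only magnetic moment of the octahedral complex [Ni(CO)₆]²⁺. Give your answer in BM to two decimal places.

CO is neutral, so the +2 overall charge sits on Ni: oxidation state +2.
Group 10 minus oxidation state +2 gives a d⁸ configuration for Ni²⁺.
Configuration: t₂g⁶ eg² → 2 unpaired electrons.
μ(spin-only) = √[2(2+2)] = √8 ≈ 2.83 BM.

2.83 BM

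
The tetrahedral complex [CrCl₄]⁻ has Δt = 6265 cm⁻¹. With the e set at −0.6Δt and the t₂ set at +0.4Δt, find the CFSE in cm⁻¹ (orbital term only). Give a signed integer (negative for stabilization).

Each Cl⁻ contributes -1; 4 × (-1) = -4. With overall charge -1, Cr is in the +3 oxidation state.
Cr sits in group 6; removing 3 electrons leaves Cr³⁺ with 6 − 3 = 3 d electrons.
Tetrahedral fields are weak (Δₜ ≈ 4/9 Δₒ), so electrons fill high-spin.
The d³ electrons fill as e² t₂¹.
CFSE(orbital) = 2×(-0.6Δt) + 1×(0.4Δt) = -0.8Δt; with Δt = 6265 cm⁻¹ that is -5012 cm⁻¹.

-5012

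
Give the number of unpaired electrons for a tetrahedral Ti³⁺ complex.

1

Ti sits in group 4; removing 3 electrons leaves Ti³⁺ with 4 − 3 = 1 d electrons.
With tetrahedral geometry the complex is necessarily high-spin.
Configuration: e¹ t₂⁰, giving 1 unpaired electron.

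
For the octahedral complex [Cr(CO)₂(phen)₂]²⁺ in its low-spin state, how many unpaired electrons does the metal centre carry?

Ligand charges: 2×(+0) from CO and 2×(+0) from phen sum to +0; with overall charge +2, Cr is +2.
Group 6 minus oxidation state +2 gives a d⁴ configuration for Cr²⁺.
Configuration: t2g^4 e_g^0, giving 2 unpaired electrons.

2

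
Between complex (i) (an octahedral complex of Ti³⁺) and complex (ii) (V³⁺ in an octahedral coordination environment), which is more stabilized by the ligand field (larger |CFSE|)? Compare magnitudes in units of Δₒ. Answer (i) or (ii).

(ii)

(i): Ti sits in group 4; removing 3 electrons leaves Ti³⁺ with 4 − 3 = 1 d electrons; t2g^1 e_g^0, CFSE = -0.4Δₒ.
(ii): V³⁺: group 5, so d-count = 5 − 3 = 2; t2g^2 e_g^0, CFSE = -0.8Δₒ.
So (ii) has the larger |CFSE|.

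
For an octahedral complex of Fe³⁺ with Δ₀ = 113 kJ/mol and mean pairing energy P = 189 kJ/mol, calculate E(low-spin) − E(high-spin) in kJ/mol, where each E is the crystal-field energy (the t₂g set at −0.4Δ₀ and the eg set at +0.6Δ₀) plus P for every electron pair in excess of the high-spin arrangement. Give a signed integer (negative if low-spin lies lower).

152

Fe³⁺: group 8, so d-count = 8 − 3 = 5.
High-spin d⁵ fills as t₂g³ eg² with CFSE 3(−0.4) + 2(+0.6) = 0.0Δ₀ = 0 kJ/mol.
Low-spin t₂g⁵ eg⁰ gives -2.0Δ₀ = -226 kJ/mol, but forming 2 extra pairs costs 2P = 378 kJ/mol, so E(LS) = -226 + 378 = 152 kJ/mol.
E(LS) − E(HS) = 152 − (0) = 152 kJ/mol.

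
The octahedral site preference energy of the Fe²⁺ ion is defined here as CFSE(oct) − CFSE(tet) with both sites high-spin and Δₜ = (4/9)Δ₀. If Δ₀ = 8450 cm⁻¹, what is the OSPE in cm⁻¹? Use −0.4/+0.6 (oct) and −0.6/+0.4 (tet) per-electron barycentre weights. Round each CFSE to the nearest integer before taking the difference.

Fe sits in group 8; removing 2 electrons leaves Fe²⁺ with 8 − 2 = 6 d electrons.
In an octahedral site d⁶ (HS) is t2g^4 e_g^2, giving CFSE(oct) = -0.4Δ₀ = -3380 cm⁻¹.
In a tetrahedral site the filling is e^3 t2^3: CFSE(tet) = -0.6Δₜ = -0.6 × (4/9)(8450) = -2253 cm⁻¹.
Subtracting, OSPE = -3380 − (-2253) = -1127 cm⁻¹.

-1127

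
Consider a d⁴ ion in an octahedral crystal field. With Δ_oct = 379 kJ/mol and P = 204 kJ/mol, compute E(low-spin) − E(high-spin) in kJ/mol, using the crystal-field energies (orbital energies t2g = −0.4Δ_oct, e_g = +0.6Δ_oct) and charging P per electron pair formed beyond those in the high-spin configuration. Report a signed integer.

In the high-spin limit (t2g^3 e_g^1) the orbital term is -0.6Δ_oct = -227 kJ/mol, with no excess pairing.
Low-spin t2g^4 e_g^0 gives -1.6Δ_oct = -606 kJ/mol, but forming 1 extra pair costs 1P = 204 kJ/mol, so E(LS) = -606 + 204 = -402 kJ/mol.
E(LS) − E(HS) = -402 − (-227) = -175 kJ/mol.

-175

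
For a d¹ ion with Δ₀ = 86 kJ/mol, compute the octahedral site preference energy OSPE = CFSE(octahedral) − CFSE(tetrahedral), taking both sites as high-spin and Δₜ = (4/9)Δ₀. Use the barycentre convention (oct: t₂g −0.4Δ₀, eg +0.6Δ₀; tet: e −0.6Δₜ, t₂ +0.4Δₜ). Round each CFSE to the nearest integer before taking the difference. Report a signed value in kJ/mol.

Octahedral high-spin t₂g¹ eg⁰: CFSE = -0.4 × 86 = -34 kJ/mol.
Tetrahedral e¹ t₂⁰ gives -0.6Δₜ = -0.6 × (4/9) × 86 = -23 kJ/mol.
OSPE = -34 − (-23) = -11 kJ/mol.

-11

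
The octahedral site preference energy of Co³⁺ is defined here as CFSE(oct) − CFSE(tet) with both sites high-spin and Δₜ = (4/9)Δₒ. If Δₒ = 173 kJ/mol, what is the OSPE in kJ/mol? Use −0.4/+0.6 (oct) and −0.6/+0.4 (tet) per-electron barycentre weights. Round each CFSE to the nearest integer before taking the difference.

-23

Co sits in group 9; removing 3 electrons leaves Co³⁺ with 9 − 3 = 6 d electrons.
In an octahedral site d⁶ (HS) is t₂g⁴ eg², giving CFSE(oct) = -0.4Δₒ = -69 kJ/mol.
Tetrahedral: e³ t₂³, CFSE = 3(−0.6) + 3(+0.4) = -0.6Δₜ = -0.6 × (4/9) × 173 = -46 kJ/mol.
Subtracting, OSPE = -69 − (-46) = -23 kJ/mol.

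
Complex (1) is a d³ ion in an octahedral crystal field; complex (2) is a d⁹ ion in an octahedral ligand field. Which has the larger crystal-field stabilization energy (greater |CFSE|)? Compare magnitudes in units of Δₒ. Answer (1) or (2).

(1)

(1): For octahedral d³ the high- and low-spin configurations coincide; t₂g³ eg⁰, CFSE = -1.2Δₒ.
(2): t₂g⁶ eg³, CFSE = -0.6Δₒ.
So (1) has the larger |CFSE|.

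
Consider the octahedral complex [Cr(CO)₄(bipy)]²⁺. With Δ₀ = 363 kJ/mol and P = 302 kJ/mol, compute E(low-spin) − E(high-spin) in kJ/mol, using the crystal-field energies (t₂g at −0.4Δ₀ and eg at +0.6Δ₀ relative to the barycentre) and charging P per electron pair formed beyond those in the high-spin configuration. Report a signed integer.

Ligand charges: 4×(+0) from CO and 1×(+0) from bipy sum to +0; with overall charge +2, Cr is +2.
Group 6 minus oxidation state +2 gives a d⁴ configuration for Cr²⁺.
In the high-spin limit (t₂g³ eg¹) the orbital term is -0.6Δ₀ = -218 kJ/mol, with no excess pairing.
Low-spin t₂g⁴ eg⁰ gives -1.6Δ₀ = -581 kJ/mol, but forming 1 extra pair costs 1P = 302 kJ/mol, so E(LS) = -581 + 302 = -279 kJ/mol.
The difference is -279 − (-218) = -61 kJ/mol, so low-spin lies lower.

-61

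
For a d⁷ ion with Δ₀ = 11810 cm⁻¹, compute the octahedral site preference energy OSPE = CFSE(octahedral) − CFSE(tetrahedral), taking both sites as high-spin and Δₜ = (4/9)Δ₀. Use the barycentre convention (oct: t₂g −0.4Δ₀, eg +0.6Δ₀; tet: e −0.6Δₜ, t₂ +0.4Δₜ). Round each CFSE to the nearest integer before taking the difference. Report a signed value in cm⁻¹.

-3149

Octahedral high-spin t₂g⁵ eg²: CFSE = -0.8 × 11810 = -9448 cm⁻¹.
Tetrahedral: e⁴ t₂³, CFSE = 4(−0.6) + 3(+0.4) = -1.2Δₜ = -1.2 × (4/9) × 11810 = -6299 cm⁻¹.
OSPE = -9448 − (-6299) = -3149 cm⁻¹.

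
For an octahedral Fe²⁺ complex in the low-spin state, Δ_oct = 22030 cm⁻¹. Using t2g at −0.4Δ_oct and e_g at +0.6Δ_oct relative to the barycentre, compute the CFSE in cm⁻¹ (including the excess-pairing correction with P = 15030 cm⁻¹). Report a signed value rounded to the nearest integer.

-22812

Fe²⁺: group 8, so d-count = 8 − 2 = 6.
The d⁶ electrons fill as t2g^6 e_g^0.
CFSE(orbital) = 6×(-0.4Δ_oct) + 0×(0.6Δ_oct) = -2.4Δ_oct; with Δ_oct = 22030 cm⁻¹ that is -52872 cm⁻¹.
High-spin d⁶ would be t2g^4 e_g^2 with 1 pair; low-spin has 3, so 2 excess pairs cost +2P = +30060 cm⁻¹.
Net CFSE = -52872 + 30060 = -22812 cm⁻¹.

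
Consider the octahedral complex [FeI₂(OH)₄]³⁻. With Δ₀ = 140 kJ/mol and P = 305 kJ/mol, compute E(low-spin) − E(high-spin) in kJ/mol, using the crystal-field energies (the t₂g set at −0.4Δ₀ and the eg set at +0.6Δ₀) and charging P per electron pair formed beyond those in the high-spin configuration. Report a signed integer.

330

Ligand charges: 2×(-1) from I⁻ and 4×(-1) from OH⁻ sum to -6; with overall charge -3, Fe is +3.
Fe is in group 8, so Fe³⁺ is d⁵ (8 − 3 = 5).
High-spin: t₂g³ eg², CFSE = 0.0Δ₀ = 0 kJ/mol.
Low-spin: t₂g⁵ eg⁰, orbital CFSE = -2.0Δ₀ = -280 kJ/mol; plus 2 excess pairs × P = +610 kJ/mol; total 330 kJ/mol.
The difference is 330 − (0) = 330 kJ/mol, so high-spin lies lower.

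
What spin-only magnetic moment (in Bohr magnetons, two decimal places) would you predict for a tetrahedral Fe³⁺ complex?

5.92 Bohr magnetons

Fe³⁺: group 8, so d-count = 8 − 3 = 5.
Tetrahedral splitting is small, so the complex is high-spin.
Configuration: e^2 t2^3 → 5 unpaired electrons.
μ(spin-only) = √[5(5+2)] = √35 ≈ 5.92 Bohr magnetons.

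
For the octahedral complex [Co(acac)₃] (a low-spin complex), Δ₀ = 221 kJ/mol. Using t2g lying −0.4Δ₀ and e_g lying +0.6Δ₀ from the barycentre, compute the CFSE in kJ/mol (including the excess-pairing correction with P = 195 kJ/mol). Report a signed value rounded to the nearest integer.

Each acac⁻ contributes -1; 3 × (-1) = -3. With overall charge +0, Co is in the +3 oxidation state.
Co³⁺: group 9, so d-count = 9 − 3 = 6.
The d⁶ electrons fill as t2g^6 e_g^0.
CFSE(orbital) = 6×(-0.4Δ₀) + 0×(0.6Δ₀) = -2.4Δ₀; with Δ₀ = 221 kJ/mol that is -530 kJ/mol.
Relative to high-spin t2g^4 e_g^2 (1 paired), the low-spin configuration has 2 additional pairs, contributing +2 × 195 = +390 kJ/mol.
Combining: -530 + 390 = -140 kJ/mol.

-140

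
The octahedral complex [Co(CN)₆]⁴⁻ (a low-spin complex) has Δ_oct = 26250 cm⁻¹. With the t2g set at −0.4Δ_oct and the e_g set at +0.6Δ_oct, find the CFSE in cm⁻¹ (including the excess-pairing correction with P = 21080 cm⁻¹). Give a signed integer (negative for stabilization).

Each CN⁻ contributes -1; 6 × (-1) = -6. With overall charge -4, Co is in the +2 oxidation state.
Group 9 minus oxidation state +2 gives a d⁷ configuration for Co²⁺.
The d⁷ electrons fill as t2g^6 e_g^1.
CFSE(orbital) = 6×(-0.4Δ_oct) + 1×(0.6Δ_oct) = -1.8Δ_oct; with Δ_oct = 26250 cm⁻¹ that is -47250 cm⁻¹.
High-spin d⁷ would be t2g^5 e_g^2 with 2 pairs; low-spin has 3, so 1 excess pair costs +1P = +21080 cm⁻¹.
Net CFSE = -47250 + 21080 = -26170 cm⁻¹.

-26170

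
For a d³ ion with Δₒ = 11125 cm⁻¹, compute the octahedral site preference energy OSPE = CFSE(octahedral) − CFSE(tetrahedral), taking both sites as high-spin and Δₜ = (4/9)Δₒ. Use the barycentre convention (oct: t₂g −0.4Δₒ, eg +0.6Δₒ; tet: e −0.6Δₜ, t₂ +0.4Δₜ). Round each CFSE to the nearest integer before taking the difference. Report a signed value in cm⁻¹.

In an octahedral site d³ (HS) is t2g^3 e_g^0, giving CFSE(oct) = -1.2Δₒ = -13350 cm⁻¹.
Tetrahedral e^2 t2^1 gives -0.8Δₜ = -0.8 × (4/9) × 11125 = -3956 cm⁻¹.
OSPE = CFSE(oct) − CFSE(tet) = -13350 − (-3956) = -9394 cm⁻¹.

-9394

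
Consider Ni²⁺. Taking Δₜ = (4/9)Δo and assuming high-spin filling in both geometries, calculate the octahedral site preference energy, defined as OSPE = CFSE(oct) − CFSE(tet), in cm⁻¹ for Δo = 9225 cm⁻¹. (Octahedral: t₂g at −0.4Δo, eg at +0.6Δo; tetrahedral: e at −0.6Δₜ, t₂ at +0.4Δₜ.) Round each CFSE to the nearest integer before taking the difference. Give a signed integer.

-7790

Ni is in group 10, so Ni²⁺ is d⁸ (10 − 2 = 8).
Octahedral (high-spin): t2g^6 e_g^2, CFSE = 6(−0.4) + 2(+0.6) = -1.2Δo = -1.2 × 9225 = -11070 cm⁻¹.
Tetrahedral e^4 t2^4 gives -0.8Δₜ = -0.8 × (4/9) × 9225 = -3280 cm⁻¹.
Subtracting, OSPE = -11070 − (-3280) = -7790 cm⁻¹.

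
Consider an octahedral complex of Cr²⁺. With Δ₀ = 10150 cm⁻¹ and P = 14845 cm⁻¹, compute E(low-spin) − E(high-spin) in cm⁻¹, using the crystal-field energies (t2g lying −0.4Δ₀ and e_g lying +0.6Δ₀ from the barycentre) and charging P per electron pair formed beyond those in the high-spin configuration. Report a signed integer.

4695

Cr is in group 6, so Cr²⁺ is d⁴ (6 − 2 = 4).
High-spin d⁴ fills as t2g^3 e_g^1 with CFSE 3(−0.4) + 1(+0.6) = -0.6Δ₀ = -6090 cm⁻¹.
For low-spin the configuration is t2g^4 e_g^0: orbital energy -1.6 × 10150 = -16240 cm⁻¹, and 1 additional pair relative to high-spin adds 14845 cm⁻¹, giving -1395 cm⁻¹.
E(LS) − E(HS) = -1395 − (-6090) = 4695 cm⁻¹.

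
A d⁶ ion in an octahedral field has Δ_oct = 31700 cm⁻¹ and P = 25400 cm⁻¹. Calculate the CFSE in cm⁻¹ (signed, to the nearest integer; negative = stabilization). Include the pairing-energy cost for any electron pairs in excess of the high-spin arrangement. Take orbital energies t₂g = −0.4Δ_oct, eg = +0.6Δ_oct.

-25280

Since Δ_oct = 31700 cm⁻¹ > P = 25400 cm⁻¹, the complex adopts the low-spin configuration.
Filling d⁶ accordingly: t₂g⁶ eg⁰.
Orbital CFSE = -2.4Δ_oct = -2.4 × 31700 = -76080 cm⁻¹.
Excess pairs vs high-spin: 3 − 1 = 2; pairing cost = +50800 cm⁻¹.
Net CFSE = -76080 + 50800 = -25280 cm⁻¹.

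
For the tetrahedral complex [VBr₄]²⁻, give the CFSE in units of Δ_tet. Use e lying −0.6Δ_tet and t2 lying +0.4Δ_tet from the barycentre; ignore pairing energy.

-0.8 Δ_tet

Each Br⁻ contributes -1; 4 × (-1) = -4. With overall charge -2, V is in the +2 oxidation state.
V sits in group 5; removing 2 electrons leaves V²⁺ with 5 − 2 = 3 d electrons.
Tetrahedral fields are weak (Δₜ ≈ 4/9 Δₒ), so electrons fill high-spin.
Configuration: e^2 t2^1.
CFSE = 2(-0.6Δ_tet) + 1(0.4Δ_tet) = -1.2Δ_tet + 0.4Δ_tet = -0.8Δ_tet.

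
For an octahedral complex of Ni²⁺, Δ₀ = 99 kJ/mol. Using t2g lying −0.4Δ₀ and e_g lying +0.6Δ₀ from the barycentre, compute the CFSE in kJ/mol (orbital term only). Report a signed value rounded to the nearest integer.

-119

Ni sits in group 10; removing 2 electrons leaves Ni²⁺ with 10 − 2 = 8 d electrons.
For octahedral d⁸ the high- and low-spin configurations coincide.
Configuration: t2g^6 e_g^2.
Orbital CFSE = 6(-0.4) + 2(0.6) = -1.2Δ₀ = -1.2 × 99 = -119 kJ/mol.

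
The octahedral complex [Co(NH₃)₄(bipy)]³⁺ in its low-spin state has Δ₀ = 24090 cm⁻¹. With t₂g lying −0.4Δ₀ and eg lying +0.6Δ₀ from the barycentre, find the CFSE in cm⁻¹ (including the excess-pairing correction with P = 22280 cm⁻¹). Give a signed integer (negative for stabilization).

-13256

Ligand charges: 4×(+0) from NH₃ and 1×(+0) from bipy sum to +0; with overall charge +3, Co is +3.
Co sits in group 9; removing 3 electrons leaves Co³⁺ with 9 − 3 = 6 d electrons.
Configuration: t₂g⁶ eg⁰.
The orbital stabilization is -2.4Δ₀ = -2.4 × 24090 = -57816 cm⁻¹.
Pairing penalty: 3 pairs vs 1 in the high-spin reference → 2 extra × P = 44560 cm⁻¹.
Net CFSE = -57816 + 44560 = -13256 cm⁻¹.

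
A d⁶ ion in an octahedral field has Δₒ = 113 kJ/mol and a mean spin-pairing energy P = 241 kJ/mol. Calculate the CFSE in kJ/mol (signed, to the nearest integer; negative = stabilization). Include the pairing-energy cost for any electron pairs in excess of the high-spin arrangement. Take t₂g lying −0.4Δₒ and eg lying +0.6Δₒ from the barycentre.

With Δₒ < P the complex is high-spin.
Filling d⁶ accordingly: t₂g⁴ eg².
Orbital CFSE = -0.4Δₒ = -0.4 × 113 = -45 kJ/mol.
High-spin has no excess pairs, so no pairing correction applies.

-45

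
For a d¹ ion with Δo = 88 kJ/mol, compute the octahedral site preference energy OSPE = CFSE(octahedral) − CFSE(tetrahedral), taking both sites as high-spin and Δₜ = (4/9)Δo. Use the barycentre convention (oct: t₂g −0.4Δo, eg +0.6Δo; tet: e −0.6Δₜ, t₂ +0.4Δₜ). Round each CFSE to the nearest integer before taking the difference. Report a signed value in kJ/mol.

-12

In an octahedral site d¹ (HS) is t₂g¹ eg⁰, giving CFSE(oct) = -0.4Δo = -35 kJ/mol.
In a tetrahedral site the filling is e¹ t₂⁰: CFSE(tet) = -0.6Δₜ = -0.6 × (4/9)(88) = -23 kJ/mol.
OSPE = CFSE(oct) − CFSE(tet) = -35 − (-23) = -12 kJ/mol.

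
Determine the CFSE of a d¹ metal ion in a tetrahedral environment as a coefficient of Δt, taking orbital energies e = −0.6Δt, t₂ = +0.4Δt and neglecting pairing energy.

Tetrahedral splitting is small, so the complex is high-spin.
Configuration: e¹ t₂⁰.
CFSE = 1(-0.6Δt) + 0(0.4Δt) = -0.6Δt + 0.0Δt = -0.6Δt.

-0.6 Δt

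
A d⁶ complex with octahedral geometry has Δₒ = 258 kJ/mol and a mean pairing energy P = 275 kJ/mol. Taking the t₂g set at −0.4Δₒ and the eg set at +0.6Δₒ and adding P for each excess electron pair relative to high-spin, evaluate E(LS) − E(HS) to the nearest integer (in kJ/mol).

High-spin: t₂g⁴ eg², CFSE = -0.4Δₒ = -103 kJ/mol.
For low-spin the configuration is t₂g⁶ eg⁰: orbital energy -2.4 × 258 = -619 kJ/mol, and 2 additional pairs relative to high-spin add 550 kJ/mol, giving -69 kJ/mol.
Thus E(LS) − E(HS) = 34 kJ/mol.

34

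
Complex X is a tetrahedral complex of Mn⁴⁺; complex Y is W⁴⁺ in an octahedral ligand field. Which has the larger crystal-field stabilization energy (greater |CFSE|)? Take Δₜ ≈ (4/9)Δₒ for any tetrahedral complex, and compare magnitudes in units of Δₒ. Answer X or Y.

Y

X: Mn⁴⁺: group 7, so d-count = 7 − 4 = 3; Tetrahedral splitting is small, so the complex is high-spin; e^2 t2^1, CFSE = -0.8Δₜ ≈ -0.36Δₒ.
Y: Group 6 minus oxidation state +4 gives a d² configuration for W⁴⁺; t₂g² eg⁰, CFSE = -0.8Δₒ.
So Y has the larger |CFSE|.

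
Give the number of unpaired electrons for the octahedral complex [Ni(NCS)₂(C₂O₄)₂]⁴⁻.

2

Ligand charges: 2×(-1) from NCS⁻ and 2×(-2) from C₂O₄²⁻ sum to -6; with overall charge -4, Ni is +2.
Ni sits in group 10; removing 2 electrons leaves Ni²⁺ with 10 − 2 = 8 d electrons.
Configuration: t₂g⁶ eg², giving 2 unpaired electrons.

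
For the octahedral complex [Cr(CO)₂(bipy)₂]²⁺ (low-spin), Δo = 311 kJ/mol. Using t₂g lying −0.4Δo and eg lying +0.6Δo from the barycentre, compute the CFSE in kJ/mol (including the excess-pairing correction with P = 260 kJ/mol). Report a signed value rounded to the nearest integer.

-238

Ligand charges: 2×(+0) from CO and 2×(+0) from bipy sum to +0; with overall charge +2, Cr is +2.
Group 6 minus oxidation state +2 gives a d⁴ configuration for Cr²⁺.
Electron filling gives t₂g⁴ eg⁰.
Orbital CFSE = 4(-0.4) + 0(0.6) = -1.6Δo = -1.6 × 311 = -498 kJ/mol.
High-spin d⁴ would be t₂g³ eg¹ with 0 pairs; low-spin has 1, so 1 excess pair costs +1P = +260 kJ/mol.
Overall CFSE = -498 + 260 = -238 kJ/mol.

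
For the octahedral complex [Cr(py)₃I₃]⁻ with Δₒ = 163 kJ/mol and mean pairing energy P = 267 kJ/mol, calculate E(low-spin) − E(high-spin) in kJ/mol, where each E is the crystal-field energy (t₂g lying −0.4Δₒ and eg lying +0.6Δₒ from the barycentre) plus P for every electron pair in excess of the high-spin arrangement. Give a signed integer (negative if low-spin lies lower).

Ligand charges: 3×(+0) from py and 3×(-1) from I⁻ sum to -3; with overall charge -1, Cr is +2.
Cr is in group 6, so Cr²⁺ is d⁴ (6 − 2 = 4).
In the high-spin limit (t₂g³ eg¹) the orbital term is -0.6Δₒ = -98 kJ/mol, with no excess pairing.
Low-spin: t₂g⁴ eg⁰, orbital CFSE = -1.6Δₒ = -261 kJ/mol; plus 1 excess pair × P = +267 kJ/mol; total 6 kJ/mol.
Thus E(LS) − E(HS) = 104 kJ/mol.

104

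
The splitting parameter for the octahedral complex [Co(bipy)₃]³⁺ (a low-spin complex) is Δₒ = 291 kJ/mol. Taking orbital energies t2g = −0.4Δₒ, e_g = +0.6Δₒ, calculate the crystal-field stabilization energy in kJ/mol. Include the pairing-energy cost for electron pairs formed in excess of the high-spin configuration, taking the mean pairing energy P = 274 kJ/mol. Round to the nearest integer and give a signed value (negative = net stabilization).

bipy is neutral, so the +3 overall charge sits on Co: oxidation state +3.
Co³⁺: group 9, so d-count = 9 − 3 = 6.
The d⁶ electrons fill as t2g^6 e_g^0.
The orbital stabilization is -2.4Δₒ = -2.4 × 291 = -698 kJ/mol.
Relative to high-spin t2g^4 e_g^2 (1 paired), the low-spin configuration has 2 additional pairs, contributing +2 × 274 = +548 kJ/mol.
Overall CFSE = -698 + 548 = -150 kJ/mol.

-150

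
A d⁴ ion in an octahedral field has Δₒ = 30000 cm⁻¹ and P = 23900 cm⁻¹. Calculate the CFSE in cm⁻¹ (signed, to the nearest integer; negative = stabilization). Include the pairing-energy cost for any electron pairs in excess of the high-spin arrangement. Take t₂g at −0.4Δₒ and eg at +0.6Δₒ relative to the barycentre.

-24100

Here Δₒ > P (30000 > 23900), so the low-spin state is favoured.
Configuration: t₂g⁴ eg⁰.
Orbital CFSE = -1.6Δₒ = -1.6 × 30000 = -48000 cm⁻¹.
Excess pairs vs high-spin: 1 − 0 = 1; pairing cost = +23900 cm⁻¹.
Net CFSE = -48000 + 23900 = -24100 cm⁻¹.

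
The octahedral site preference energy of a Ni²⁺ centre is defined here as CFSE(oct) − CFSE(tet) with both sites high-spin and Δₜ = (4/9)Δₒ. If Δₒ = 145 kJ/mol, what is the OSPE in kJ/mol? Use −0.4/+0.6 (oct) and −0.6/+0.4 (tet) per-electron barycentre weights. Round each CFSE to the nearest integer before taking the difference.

Group 10 minus oxidation state +2 gives a d⁸ configuration for Ni²⁺.
Octahedral high-spin t₂g⁶ eg²: CFSE = -1.2 × 145 = -174 kJ/mol.
Tetrahedral: e⁴ t₂⁴, CFSE = 4(−0.6) + 4(+0.4) = -0.8Δₜ = -0.8 × (4/9) × 145 = -52 kJ/mol.
Subtracting, OSPE = -174 − (-52) = -122 kJ/mol.

-122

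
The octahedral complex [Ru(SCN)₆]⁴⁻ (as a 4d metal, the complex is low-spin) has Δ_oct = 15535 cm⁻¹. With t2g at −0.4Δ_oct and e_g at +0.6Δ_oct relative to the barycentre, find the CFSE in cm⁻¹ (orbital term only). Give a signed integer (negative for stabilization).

Each SCN⁻ contributes -1; 6 × (-1) = -6. With overall charge -4, Ru is in the +2 oxidation state.
Ru²⁺: group 8, so d-count = 8 − 2 = 6.
Configuration: t2g^6 e_g^0.
Orbital CFSE = 6(-0.4) + 0(0.6) = -2.4Δ_oct = -2.4 × 15535 = -37284 cm⁻¹.

-37284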